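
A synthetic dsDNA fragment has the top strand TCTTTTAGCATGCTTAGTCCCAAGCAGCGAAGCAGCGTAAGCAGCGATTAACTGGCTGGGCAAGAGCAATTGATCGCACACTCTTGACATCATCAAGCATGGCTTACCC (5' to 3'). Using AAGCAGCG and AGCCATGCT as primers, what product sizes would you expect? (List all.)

The forward primer AAGCAGCG matches the top strand at positions 22–29, 30–37, 39–46.
The reverse primer's reverse complement is AGCATGGCT, matching at positions 96–104.
Each forward site pairs with the reverse site to give a product ending at position 104: sizes 83, 75, 66 bp.

83 bp, 75 bp, 66 bp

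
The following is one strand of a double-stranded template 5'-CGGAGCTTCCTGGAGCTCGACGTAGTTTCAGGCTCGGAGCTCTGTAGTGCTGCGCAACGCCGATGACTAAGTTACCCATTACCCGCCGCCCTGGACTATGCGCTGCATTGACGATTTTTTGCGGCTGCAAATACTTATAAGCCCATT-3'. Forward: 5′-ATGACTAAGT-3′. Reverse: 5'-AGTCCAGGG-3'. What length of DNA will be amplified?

35 bp

Scanning the template, ATGACTAAGT occurs at positions 63–72; this primer anneals to the bottom strand there with its 3' end pointing downstream.
Taking the reverse complement of AGTCCAGGG gives CCCTGGACT, found at positions 89–97 on the template; the primer anneals here to the top strand with its 3' end pointing upstream.
The product runs from position 63 to position 97, so its length is 97 − 63 + 1 = 35 bp.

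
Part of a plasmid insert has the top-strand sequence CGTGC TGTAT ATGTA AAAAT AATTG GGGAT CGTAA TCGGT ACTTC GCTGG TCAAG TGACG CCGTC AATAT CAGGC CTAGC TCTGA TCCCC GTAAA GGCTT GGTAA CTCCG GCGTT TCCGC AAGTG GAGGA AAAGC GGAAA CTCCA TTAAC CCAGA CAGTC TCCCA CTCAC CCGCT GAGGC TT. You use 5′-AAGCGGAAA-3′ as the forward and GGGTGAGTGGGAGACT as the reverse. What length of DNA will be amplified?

The forward primer matches the template at positions 132–140.
The reverse primer's reverse complement is AGTCTCCCACTCACCC, which matches the template at positions 157–172.
Amplicon spans positions 132–172: 41 bp.

41 bp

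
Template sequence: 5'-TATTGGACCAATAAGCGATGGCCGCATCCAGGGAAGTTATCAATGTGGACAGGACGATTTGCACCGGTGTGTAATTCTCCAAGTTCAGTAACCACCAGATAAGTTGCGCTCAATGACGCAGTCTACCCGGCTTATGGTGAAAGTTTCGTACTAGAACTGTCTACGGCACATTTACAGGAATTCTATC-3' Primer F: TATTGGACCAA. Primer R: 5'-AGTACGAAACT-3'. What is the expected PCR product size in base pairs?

Scanning the template, TATTGGACCAA occurs at positions 1–11; this primer anneals to the bottom strand there with its 3' end pointing downstream.
The reverse primer's reverse complement is AGTTTCGTACT, which matches the template at positions 142–152.
Amplicon spans positions 1–152: 152 bp.

152 bp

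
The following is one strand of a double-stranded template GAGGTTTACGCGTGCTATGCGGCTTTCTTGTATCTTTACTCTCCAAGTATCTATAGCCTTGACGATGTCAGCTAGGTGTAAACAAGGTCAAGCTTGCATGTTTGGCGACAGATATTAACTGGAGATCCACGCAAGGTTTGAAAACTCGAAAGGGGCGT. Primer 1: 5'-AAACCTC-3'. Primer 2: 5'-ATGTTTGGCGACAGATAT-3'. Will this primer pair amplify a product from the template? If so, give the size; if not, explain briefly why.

No product — the primers' 3' ends point away from each other.

Primer 1 (AAACCTC) has reverse complement GAGGTTT, which matches the top strand at positions 1–7; primer 1 anneals to the top strand there with its 3' end pointing upstream toward position 1.
Primer 2 (ATGTTTGGCGACAGATAT) matches the top strand directly at positions 98–115; it anneals to the bottom strand with its 3' end pointing downstream toward position 115.
The 3' ends diverge (primer 1 extends toward position 1, primer 2 toward position 158), so the primers never converge on a shared product.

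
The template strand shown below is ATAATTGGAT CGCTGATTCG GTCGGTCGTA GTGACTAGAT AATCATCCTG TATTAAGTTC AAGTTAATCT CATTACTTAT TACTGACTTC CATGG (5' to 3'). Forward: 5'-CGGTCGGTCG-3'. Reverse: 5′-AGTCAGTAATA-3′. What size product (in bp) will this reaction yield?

70 bp

The forward primer matches the template at positions 19–28.
The reverse primer's reverse complement is TATTACTGACT, which matches the template at positions 78–88.
Product length = (reverse-primer end) − (forward-primer start) + 1 = 88 − 19 + 1 = 70 bp.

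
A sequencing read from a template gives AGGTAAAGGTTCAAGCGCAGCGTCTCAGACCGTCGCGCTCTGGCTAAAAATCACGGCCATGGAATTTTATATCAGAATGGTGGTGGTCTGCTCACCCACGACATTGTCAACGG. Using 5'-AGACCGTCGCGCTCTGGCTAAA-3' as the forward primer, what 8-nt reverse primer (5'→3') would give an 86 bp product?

5'-CGTTGACA-3'

The forward primer binds at positions 27–48, so an 86 bp product ends at position 27 + 86 − 1 = 112.
The reverse primer anneals to the top strand over positions 105–112, i.e. to TGTCAACG.
Its sequence written 5'→3' is the reverse complement: CGTTGACA.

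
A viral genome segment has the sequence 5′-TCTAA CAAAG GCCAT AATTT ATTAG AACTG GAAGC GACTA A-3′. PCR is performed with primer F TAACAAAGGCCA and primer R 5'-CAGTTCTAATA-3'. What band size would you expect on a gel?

Scanning the template, TAACAAAGGCCA occurs at positions 3–14; this primer anneals to the bottom strand there with its 3' end pointing downstream.
The reverse primer's reverse complement is TATTAGAACTG, which matches the template at positions 20–30.
Product length = (reverse-primer end) − (forward-primer start) + 1 = 30 − 3 + 1 = 28 bp.

28 bp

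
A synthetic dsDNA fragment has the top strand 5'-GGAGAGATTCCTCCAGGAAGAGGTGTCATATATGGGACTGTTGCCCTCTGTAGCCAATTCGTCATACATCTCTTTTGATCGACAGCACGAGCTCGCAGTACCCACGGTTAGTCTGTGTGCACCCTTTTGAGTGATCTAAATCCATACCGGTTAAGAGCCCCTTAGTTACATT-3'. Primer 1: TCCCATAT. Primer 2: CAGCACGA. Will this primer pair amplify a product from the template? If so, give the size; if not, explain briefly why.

Primer 1 (TCCCATAT) has reverse complement ATATGGGA, which matches the top strand at positions 30–37; primer 1 anneals to the top strand there with its 3' end pointing upstream toward position 30.
Primer 2 (CAGCACGA) matches the top strand directly at positions 83–90; it anneals to the bottom strand with its 3' end pointing downstream toward position 90.
The 3' ends diverge (primer 1 extends toward position 1, primer 2 toward position 172), so the primers never converge on a shared product.

No product — the primers' 3' ends point away from each other.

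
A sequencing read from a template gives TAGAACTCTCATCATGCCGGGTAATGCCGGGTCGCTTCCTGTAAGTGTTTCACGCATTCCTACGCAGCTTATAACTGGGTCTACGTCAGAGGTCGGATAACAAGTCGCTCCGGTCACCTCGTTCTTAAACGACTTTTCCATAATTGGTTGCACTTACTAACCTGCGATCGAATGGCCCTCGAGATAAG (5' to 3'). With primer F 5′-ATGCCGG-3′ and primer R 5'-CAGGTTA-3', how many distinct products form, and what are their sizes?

The forward primer ATGCCGG matches the top strand at positions 14–20, 24–30.
The reverse primer's reverse complement is TAACCTG, matching at positions 158–164.
Each forward site pairs with the reverse site to give a product ending at position 164: sizes 151, 141 bp.

Two products: 151 bp, 141 bp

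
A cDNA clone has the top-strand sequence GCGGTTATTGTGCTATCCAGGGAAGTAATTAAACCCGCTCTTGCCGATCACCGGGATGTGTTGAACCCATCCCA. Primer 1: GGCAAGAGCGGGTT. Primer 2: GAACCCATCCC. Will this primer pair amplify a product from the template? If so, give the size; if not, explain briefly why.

No product — the primers' 3' ends point away from each other.

Primer 1 (GGCAAGAGCGGGTT) has reverse complement AACCCGCTCTTGCC, which matches the top strand at positions 32–45; primer 1 anneals to the top strand there with its 3' end pointing upstream toward position 32.
Primer 2 (GAACCCATCCC) matches the top strand directly at positions 63–73; it anneals to the bottom strand with its 3' end pointing downstream toward position 73.
The 3' ends diverge (primer 1 extends toward position 1, primer 2 toward position 74), so the primers never converge on a shared product.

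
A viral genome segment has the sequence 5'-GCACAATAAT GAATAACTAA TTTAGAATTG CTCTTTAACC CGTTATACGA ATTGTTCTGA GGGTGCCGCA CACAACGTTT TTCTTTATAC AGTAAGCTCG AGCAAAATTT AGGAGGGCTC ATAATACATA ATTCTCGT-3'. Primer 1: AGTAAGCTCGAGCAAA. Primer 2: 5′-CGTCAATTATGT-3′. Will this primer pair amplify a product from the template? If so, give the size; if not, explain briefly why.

No product — primer 2 has no binding site in the template.

Primer 2 (CGTCAATTATGT) does not match the top strand, and its reverse complement ACATAATTGACG does not match either.
With no annealing site for primer 2, no amplification occurs.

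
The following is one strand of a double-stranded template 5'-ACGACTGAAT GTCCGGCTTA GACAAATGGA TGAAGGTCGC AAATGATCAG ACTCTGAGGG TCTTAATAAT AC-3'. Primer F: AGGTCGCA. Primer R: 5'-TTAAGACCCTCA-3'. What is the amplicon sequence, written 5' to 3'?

The forward primer matches the template at positions 34–41.
Taking the reverse complement of TTAAGACCCTCA gives TGAGGGTCTTAA, found at positions 55–66 on the template; the primer anneals here to the top strand with its 3' end pointing upstream.
The product is the template from position 34 through 66 (33 bp).

5'-AGGTCGCAAATGATCAGACTCTGAGGGTCTTAA-3'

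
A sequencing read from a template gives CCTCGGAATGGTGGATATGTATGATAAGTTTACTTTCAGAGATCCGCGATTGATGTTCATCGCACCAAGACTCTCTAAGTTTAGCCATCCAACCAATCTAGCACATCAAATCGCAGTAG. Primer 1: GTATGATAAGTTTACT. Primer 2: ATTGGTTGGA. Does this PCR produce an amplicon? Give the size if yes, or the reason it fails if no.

Yes — a 79 bp product.

Primer 1 (GTATGATAAGTTTACT) matches the top strand at positions 19–34; it acts as a forward primer.
Primer 2's reverse complement is TCCAACCAAT, matching the top strand at positions 88–97; it acts as a reverse primer.
The 3' ends face each other across positions 19–97, giving a 79 bp product.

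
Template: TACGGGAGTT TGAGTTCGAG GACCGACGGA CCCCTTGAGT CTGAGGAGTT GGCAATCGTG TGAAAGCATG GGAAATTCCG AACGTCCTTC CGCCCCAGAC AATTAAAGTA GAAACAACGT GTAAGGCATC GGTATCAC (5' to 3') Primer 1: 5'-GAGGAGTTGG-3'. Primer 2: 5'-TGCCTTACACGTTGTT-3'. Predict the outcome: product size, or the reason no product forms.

Yes — an 86 bp product.

Primer 1 (GAGGAGTTGG) matches the top strand at positions 43–52; it acts as a forward primer.
Primer 2's reverse complement is AACAACGTGTAAGGCA, matching the top strand at positions 113–128; it acts as a reverse primer.
The 3' ends face each other across positions 43–128, giving an 86 bp product.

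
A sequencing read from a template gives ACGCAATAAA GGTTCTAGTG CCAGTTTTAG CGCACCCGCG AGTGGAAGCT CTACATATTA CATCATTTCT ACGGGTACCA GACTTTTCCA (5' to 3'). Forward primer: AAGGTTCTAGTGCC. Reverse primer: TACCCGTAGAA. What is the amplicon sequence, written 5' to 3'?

The forward primer matches the template at positions 9–22.
Taking the reverse complement of TACCCGTAGAA gives TTCTACGGGTA, found at positions 67–77 on the template; the primer anneals here to the top strand with its 3' end pointing upstream.
The product is the template from position 9 through 77 (69 bp).

5'-AAGGTTCTAGTGCCAGTTTTAGCGCACCCGCGAGTGGAAGCTCTACATATTACATCATTTCTACGGGTA-3'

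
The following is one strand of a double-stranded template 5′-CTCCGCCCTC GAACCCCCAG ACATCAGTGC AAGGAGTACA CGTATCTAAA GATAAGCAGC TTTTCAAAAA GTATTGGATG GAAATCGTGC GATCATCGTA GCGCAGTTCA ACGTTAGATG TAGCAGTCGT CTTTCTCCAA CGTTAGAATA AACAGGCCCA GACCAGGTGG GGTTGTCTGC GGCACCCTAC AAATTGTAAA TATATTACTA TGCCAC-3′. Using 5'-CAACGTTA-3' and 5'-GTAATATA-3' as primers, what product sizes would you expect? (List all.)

100 bp, 71 bp

The forward primer CAACGTTA matches the top strand at positions 109–116, 138–145.
The reverse primer's reverse complement is TATATTAC, matching at positions 201–208.
Each forward site pairs with the reverse site to give a product ending at position 208: sizes 100, 71 bp.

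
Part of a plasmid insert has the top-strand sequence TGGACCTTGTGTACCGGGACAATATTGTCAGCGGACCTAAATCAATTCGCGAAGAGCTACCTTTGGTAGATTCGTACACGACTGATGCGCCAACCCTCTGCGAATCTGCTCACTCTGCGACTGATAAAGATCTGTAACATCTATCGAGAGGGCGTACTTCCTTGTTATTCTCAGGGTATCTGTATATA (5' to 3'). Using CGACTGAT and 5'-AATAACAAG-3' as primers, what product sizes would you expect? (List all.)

The forward primer CGACTGAT matches the top strand at positions 79–86, 118–125.
The reverse primer's reverse complement is CTTGTTATT, matching at positions 161–169.
Each forward site pairs with the reverse site to give a product ending at position 169: sizes 91, 52 bp.

91 bp, 52 bp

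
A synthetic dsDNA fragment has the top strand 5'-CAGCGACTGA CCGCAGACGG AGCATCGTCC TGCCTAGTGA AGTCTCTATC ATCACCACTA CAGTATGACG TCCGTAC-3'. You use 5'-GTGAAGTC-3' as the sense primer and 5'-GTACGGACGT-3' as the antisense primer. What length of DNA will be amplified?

Forward primer GTGAAGTC is found on the top strand at positions 37–44.
Taking the reverse complement of GTACGGACGT gives ACGTCCGTAC, found at positions 68–77 on the template; the primer anneals here to the top strand with its 3' end pointing upstream.
Amplicon spans positions 37–77: 41 bp.

41 bp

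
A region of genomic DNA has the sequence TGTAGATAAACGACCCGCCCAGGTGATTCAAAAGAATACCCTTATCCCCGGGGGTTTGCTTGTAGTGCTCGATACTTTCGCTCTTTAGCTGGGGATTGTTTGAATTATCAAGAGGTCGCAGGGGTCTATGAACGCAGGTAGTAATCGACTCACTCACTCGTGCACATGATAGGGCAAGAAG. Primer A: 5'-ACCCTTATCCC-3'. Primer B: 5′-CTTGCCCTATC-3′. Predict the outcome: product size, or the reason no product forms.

Yes — a 141 bp product.

Primer A (ACCCTTATCCC) matches the top strand at positions 38–48; it acts as a forward primer.
Primer B's reverse complement is GATAGGGCAAG, matching the top strand at positions 168–178; it acts as a reverse primer.
The 3' ends face each other across positions 38–178, giving a 141 bp product.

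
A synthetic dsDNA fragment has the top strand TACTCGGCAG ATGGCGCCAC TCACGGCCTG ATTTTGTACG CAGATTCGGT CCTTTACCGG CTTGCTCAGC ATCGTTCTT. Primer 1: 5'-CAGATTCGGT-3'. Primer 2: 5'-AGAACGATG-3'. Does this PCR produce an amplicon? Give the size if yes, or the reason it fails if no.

Yes — a 38 bp product.

Primer 1 (CAGATTCGGT) matches the top strand at positions 41–50; it acts as a forward primer.
Primer 2's reverse complement is CATCGTTCT, matching the top strand at positions 70–78; it acts as a reverse primer.
The 3' ends face each other across positions 41–78, giving a 38 bp product.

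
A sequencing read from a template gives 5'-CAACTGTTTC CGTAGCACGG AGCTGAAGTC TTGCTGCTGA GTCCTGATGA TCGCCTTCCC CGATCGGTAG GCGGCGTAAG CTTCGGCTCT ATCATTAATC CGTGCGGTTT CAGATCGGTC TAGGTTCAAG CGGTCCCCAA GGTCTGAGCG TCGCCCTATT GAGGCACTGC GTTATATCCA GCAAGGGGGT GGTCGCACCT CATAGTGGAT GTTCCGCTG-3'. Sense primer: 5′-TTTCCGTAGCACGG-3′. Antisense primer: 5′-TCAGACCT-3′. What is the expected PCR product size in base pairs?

Forward primer TTTCCGTAGCACGG is found on the top strand at positions 7–20.
Reverse complement of the reverse primer: AGGTCTGA. This occurs on the top strand at positions 140–147.
Product length = (reverse-primer end) − (forward-primer start) + 1 = 147 − 7 + 1 = 141 bp.

141 bp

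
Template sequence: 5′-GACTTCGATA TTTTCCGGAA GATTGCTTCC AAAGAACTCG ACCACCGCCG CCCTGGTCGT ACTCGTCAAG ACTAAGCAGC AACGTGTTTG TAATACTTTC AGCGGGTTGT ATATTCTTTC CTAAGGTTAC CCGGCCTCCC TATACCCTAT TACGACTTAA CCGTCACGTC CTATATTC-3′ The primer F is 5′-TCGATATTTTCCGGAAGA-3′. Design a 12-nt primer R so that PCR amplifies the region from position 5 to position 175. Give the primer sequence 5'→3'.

5'-TATAGGACGTGA-3'

The product's 3' end on the top strand is position 175.
The reverse primer anneals to the top strand over positions 164–175, i.e. to TCACGTCCTATA.
Its sequence written 5'→3' is the reverse complement: TATAGGACGTGA.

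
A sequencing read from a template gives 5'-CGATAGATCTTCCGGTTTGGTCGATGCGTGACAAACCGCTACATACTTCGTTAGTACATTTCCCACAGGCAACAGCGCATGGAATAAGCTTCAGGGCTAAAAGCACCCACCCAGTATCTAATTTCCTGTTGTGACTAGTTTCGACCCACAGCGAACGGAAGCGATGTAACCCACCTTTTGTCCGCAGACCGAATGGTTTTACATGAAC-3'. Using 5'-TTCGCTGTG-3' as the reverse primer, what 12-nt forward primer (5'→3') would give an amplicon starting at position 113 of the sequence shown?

The reverse primer's reverse complement CACAGCGAA matches the template at positions 147–155; the product starts at position 113.
The forward primer is identical to the top strand over positions 113–124: AGTATCTAATTT.

5'-AGTATCTAATTT-3'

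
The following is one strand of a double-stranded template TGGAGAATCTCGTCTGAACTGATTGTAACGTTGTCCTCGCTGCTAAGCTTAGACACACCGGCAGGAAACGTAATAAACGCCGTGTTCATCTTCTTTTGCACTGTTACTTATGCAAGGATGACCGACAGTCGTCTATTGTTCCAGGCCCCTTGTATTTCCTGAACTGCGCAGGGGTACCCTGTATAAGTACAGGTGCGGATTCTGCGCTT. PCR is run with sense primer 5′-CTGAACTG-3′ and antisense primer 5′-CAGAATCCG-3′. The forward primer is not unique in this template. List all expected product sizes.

The forward primer CTGAACTG matches the top strand at positions 14–21, 159–166.
The reverse primer's reverse complement is CGGATTCTG, matching at positions 196–204.
Each forward site pairs with the reverse site to give a product ending at position 204: sizes 191, 46 bp.

191 bp, 46 bp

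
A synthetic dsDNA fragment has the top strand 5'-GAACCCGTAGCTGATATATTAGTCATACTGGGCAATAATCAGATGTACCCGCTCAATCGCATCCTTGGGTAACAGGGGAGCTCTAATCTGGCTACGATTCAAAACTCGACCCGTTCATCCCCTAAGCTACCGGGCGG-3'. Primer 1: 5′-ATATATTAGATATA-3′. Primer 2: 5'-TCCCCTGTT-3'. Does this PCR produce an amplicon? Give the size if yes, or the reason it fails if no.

No product — primer 1 has no binding site in the template.

Primer 1 (ATATATTAGATATA) does not match the top strand, and its reverse complement TATATCTAATATAT does not match either.
With no annealing site for primer 1, no amplification occurs.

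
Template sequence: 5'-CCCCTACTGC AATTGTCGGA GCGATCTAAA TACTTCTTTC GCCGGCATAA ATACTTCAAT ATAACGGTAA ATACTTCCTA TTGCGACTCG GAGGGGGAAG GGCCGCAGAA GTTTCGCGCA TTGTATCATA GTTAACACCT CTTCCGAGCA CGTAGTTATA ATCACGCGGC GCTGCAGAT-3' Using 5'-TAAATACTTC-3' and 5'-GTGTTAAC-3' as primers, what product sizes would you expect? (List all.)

The forward primer TAAATACTTC matches the top strand at positions 27–36, 48–57, 68–77.
The reverse primer's reverse complement is GTTAACAC, matching at positions 131–138.
Each forward site pairs with the reverse site to give a product ending at position 138: sizes 112, 91, 71 bp.

112 bp, 91 bp, 71 bp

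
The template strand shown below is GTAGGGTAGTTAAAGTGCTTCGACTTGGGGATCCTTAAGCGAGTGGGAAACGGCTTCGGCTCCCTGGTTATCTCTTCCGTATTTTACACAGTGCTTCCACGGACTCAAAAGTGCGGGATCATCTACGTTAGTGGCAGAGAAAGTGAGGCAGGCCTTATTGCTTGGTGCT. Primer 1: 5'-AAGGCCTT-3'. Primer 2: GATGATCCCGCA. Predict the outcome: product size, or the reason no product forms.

Primer 1 (AAGGCCTT) does not match the top strand, and its reverse complement AAGGCCTT does not match either.
With no annealing site for primer 1, no amplification occurs.

No product — primer 1 has no binding site in the template.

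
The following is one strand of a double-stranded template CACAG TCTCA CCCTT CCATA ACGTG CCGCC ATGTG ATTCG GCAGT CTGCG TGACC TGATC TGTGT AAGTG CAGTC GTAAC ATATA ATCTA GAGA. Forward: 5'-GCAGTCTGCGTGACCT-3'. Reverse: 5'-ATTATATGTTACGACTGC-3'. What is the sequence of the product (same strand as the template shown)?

Scanning the template, GCAGTCTGCGTGACCT occurs at positions 41–56; this primer anneals to the bottom strand there with its 3' end pointing downstream.
The reverse primer's reverse complement is GCAGTCGTAACATATAAT, which matches the template at positions 70–87.
The product is the template from position 41 through 87 (47 bp).

5'-GCAGTCTGCGTGACCTGATCTGTGTAAGTGCAGTCGTAACATATAAT-3'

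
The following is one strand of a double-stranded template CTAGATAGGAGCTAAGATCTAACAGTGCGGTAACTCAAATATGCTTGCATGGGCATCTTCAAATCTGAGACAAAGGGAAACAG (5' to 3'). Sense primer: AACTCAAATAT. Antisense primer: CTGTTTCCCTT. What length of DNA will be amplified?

Forward primer AACTCAAATAT is found on the top strand at positions 32–42.
The reverse primer's reverse complement is AAGGGAAACAG, which matches the template at positions 73–83.
Amplicon spans positions 32–83: 52 bp.

52 bp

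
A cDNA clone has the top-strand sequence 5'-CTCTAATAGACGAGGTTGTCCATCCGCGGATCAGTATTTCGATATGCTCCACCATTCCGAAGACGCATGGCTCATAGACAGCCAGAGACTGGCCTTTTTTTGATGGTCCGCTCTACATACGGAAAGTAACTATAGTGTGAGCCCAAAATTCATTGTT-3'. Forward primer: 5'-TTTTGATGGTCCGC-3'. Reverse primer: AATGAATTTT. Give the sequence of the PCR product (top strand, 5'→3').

5'-TTTTGATGGTCCGCTCTACATACGGAAAGTAACTATAGTGTGAGCCCAAAATTCATT-3'

Scanning the template, TTTTGATGGTCCGC occurs at positions 98–111; this primer anneals to the bottom strand there with its 3' end pointing downstream.
Reverse complement of the reverse primer: AAAATTCATT. This occurs on the top strand at positions 145–154.
The product is the template from position 98 through 154 (57 bp).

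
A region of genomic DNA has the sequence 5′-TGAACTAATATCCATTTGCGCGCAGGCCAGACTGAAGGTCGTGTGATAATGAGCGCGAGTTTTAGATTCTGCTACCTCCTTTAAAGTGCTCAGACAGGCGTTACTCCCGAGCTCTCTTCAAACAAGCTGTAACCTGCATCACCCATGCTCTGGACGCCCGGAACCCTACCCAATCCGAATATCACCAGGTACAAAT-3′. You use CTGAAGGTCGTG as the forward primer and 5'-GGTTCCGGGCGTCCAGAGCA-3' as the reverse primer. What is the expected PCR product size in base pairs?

Scanning the template, CTGAAGGTCGTG occurs at positions 32–43; this primer anneals to the bottom strand there with its 3' end pointing downstream.
Taking the reverse complement of GGTTCCGGGCGTCCAGAGCA gives TGCTCTGGACGCCCGGAACC, found at positions 146–165 on the template; the primer anneals here to the top strand with its 3' end pointing upstream.
The product runs from position 32 to position 165, so its length is 165 − 32 + 1 = 134 bp.

134 bp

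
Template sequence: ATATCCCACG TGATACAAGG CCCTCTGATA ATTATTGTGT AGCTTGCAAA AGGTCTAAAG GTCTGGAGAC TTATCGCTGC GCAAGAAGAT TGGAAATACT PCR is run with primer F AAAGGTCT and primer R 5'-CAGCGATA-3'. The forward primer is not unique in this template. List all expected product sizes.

The forward primer AAAGGTCT matches the top strand at positions 49–56, 57–64.
The reverse primer's reverse complement is TATCGCTG, matching at positions 72–79.
Each forward site pairs with the reverse site to give a product ending at position 79: sizes 31, 23 bp.

31 bp, 23 bp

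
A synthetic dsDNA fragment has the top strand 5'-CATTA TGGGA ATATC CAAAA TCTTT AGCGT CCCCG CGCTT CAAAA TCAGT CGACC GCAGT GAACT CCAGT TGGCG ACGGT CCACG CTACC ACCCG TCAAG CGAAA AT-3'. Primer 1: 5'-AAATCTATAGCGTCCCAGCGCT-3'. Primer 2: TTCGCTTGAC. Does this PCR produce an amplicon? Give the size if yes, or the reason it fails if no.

Primer 1 (AAATCTATAGCGTCCCAGCGCT) does not match the top strand, and its reverse complement AGCGCTGGGACGCTATAGATTT does not match either.
With no annealing site for primer 1, no amplification occurs.

No product — primer 1 has no binding site in the template.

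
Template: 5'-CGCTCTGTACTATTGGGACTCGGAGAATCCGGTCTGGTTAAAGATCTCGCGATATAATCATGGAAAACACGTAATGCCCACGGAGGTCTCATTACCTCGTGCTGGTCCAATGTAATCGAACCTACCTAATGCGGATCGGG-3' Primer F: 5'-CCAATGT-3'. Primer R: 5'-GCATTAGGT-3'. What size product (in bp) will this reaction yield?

The forward primer matches the template at positions 107–113.
Taking the reverse complement of GCATTAGGT gives ACCTAATGC, found at positions 124–132 on the template; the primer anneals here to the top strand with its 3' end pointing upstream.
Amplicon spans positions 107–132: 26 bp.

26 bp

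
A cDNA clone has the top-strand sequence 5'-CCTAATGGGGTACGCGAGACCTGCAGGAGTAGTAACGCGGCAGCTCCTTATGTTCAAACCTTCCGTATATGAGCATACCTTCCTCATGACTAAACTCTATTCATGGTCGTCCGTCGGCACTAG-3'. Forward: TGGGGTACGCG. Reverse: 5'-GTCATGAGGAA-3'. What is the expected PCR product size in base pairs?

Forward primer TGGGGTACGCG is found on the top strand at positions 6–16.
Reverse complement of the reverse primer: TTCCTCATGAC. This occurs on the top strand at positions 80–90.
Product length = (reverse-primer end) − (forward-primer start) + 1 = 90 − 6 + 1 = 85 bp.

85 bp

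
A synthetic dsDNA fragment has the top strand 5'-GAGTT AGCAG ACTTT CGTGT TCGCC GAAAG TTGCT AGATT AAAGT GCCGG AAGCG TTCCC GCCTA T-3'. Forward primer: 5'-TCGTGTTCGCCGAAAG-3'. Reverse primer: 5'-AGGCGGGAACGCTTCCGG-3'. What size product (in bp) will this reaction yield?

50 bp

The forward primer matches the template at positions 15–30.
The reverse primer's reverse complement is CCGGAAGCGTTCCCGCCT, which matches the template at positions 47–64.
The product runs from position 15 to position 64, so its length is 64 − 15 + 1 = 50 bp.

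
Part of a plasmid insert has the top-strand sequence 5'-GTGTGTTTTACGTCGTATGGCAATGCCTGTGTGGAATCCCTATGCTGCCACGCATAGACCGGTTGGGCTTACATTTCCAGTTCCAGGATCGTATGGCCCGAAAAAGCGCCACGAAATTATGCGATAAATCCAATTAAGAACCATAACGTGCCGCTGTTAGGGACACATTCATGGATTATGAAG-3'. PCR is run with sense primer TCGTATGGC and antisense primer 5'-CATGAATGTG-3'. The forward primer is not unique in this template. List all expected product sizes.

161 bp, 85 bp

The forward primer TCGTATGGC matches the top strand at positions 13–21, 89–97.
The reverse primer's reverse complement is CACATTCATG, matching at positions 164–173.
Each forward site pairs with the reverse site to give a product ending at position 173: sizes 161, 85 bp.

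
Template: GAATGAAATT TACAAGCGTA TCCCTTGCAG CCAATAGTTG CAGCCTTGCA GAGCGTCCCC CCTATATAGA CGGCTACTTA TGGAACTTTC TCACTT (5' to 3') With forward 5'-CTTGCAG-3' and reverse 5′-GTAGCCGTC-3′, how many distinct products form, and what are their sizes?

Two products: 54 bp, 33 bp

The forward primer CTTGCAG matches the top strand at positions 24–30, 45–51.
The reverse primer's reverse complement is GACGGCTAC, matching at positions 69–77.
Each forward site pairs with the reverse site to give a product ending at position 77: sizes 54, 33 bp.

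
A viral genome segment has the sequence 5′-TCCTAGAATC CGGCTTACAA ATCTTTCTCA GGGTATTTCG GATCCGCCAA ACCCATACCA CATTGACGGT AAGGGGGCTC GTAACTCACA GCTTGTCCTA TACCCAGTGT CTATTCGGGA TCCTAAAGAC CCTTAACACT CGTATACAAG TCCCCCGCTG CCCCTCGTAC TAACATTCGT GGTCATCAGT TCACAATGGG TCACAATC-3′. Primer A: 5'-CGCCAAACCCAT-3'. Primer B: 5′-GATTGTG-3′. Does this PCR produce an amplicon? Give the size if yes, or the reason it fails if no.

Yes — a 164 bp product.

Primer A (CGCCAAACCCAT) matches the top strand at positions 45–56; it acts as a forward primer.
Primer B's reverse complement is CACAATC, matching the top strand at positions 202–208; it acts as a reverse primer.
The 3' ends face each other across positions 45–208, giving a 164 bp product.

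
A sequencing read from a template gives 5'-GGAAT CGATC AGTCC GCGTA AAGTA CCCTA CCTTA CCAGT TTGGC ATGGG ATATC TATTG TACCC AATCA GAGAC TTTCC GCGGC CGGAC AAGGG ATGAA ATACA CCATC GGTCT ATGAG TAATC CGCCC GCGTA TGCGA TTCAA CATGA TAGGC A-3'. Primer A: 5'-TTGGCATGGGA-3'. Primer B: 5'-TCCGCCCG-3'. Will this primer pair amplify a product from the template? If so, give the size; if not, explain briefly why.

No product — both primers anneal to the same strand and extend in the same direction.

Primer A (TTGGCATGGGA) matches the top strand at positions 41–51 (3' end points downstream).
Primer B (TCCGCCCG) also matches the top strand directly, at positions 124–131 — its reverse complement CGGGCGGA is not present.
Both primers anneal to the bottom strand with 3' ends pointing the same way, so neither can prime synthesis back toward the other.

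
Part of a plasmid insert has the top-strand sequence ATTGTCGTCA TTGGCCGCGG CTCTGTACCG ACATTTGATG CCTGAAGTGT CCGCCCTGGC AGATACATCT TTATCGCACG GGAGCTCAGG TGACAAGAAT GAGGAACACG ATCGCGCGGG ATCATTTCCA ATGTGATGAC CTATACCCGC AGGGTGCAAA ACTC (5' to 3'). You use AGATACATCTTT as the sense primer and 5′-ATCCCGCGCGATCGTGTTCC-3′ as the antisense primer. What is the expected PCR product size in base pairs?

Forward primer AGATACATCTTT is found on the top strand at positions 61–72.
Taking the reverse complement of ATCCCGCGCGATCGTGTTCC gives GGAACACGATCGCGCGGGAT, found at positions 103–122 on the template; the primer anneals here to the top strand with its 3' end pointing upstream.
Product length = (reverse-primer end) − (forward-primer start) + 1 = 122 − 61 + 1 = 62 bp.

62 bp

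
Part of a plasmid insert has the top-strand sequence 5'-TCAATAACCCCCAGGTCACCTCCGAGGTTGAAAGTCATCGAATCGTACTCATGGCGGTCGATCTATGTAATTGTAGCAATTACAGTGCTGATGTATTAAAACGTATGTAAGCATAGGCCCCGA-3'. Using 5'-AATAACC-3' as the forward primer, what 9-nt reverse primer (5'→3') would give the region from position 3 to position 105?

5'-TACGTTTTA-3'

The product's 3' end on the top strand is position 105.
The reverse primer anneals to the top strand over positions 97–105, i.e. to TAAAACGTA.
Its sequence written 5'→3' is the reverse complement: TACGTTTTA.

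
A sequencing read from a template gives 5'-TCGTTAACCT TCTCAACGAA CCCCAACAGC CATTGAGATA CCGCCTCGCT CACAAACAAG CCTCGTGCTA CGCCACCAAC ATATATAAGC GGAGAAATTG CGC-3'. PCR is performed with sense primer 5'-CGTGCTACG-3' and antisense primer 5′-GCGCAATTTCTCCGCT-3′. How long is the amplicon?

The forward primer matches the template at positions 64–72.
The reverse primer's reverse complement is AGCGGAGAAATTGCGC, which matches the template at positions 88–103.
Product length = (reverse-primer end) − (forward-primer start) + 1 = 103 − 64 + 1 = 40 bp.

40 bp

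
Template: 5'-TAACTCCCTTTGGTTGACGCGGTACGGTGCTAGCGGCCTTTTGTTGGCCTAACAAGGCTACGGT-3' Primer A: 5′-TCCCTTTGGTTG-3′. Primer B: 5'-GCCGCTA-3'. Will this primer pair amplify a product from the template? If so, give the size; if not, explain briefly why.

Primer A (TCCCTTTGGTTG) matches the top strand at positions 5–16; it acts as a forward primer.
Primer B's reverse complement is TAGCGGC, matching the top strand at positions 31–37; it acts as a reverse primer.
The 3' ends face each other across positions 5–37, giving a 33 bp product.

Yes — a 33 bp product.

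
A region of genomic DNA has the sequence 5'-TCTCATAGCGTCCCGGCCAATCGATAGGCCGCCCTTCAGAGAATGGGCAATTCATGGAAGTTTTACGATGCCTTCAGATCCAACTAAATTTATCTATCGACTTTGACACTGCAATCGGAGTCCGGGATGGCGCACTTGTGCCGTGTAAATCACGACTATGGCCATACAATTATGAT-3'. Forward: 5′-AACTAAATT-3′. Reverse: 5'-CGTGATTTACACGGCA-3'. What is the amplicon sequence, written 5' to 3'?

5'-AACTAAATTTATCTATCGACTTTGACACTGCAATCGGAGTCCGGGATGGCGCACTTGTGCCGTGTAAATCACG-3'

Scanning the template, AACTAAATT occurs at positions 82–90; this primer anneals to the bottom strand there with its 3' end pointing downstream.
Reverse complement of the reverse primer: TGCCGTGTAAATCACG. This occurs on the top strand at positions 139–154.
The product is the template from position 82 through 154 (73 bp).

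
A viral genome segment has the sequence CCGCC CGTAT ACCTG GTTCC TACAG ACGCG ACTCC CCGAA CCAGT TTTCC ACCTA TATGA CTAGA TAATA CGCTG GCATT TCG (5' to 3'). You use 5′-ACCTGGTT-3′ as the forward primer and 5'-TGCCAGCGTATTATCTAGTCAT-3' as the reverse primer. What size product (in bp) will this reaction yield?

68 bp

Scanning the template, ACCTGGTT occurs at positions 11–18; this primer anneals to the bottom strand there with its 3' end pointing downstream.
The reverse primer's reverse complement is ATGACTAGATAATACGCTGGCA, which matches the template at positions 57–78.
Product length = (reverse-primer end) − (forward-primer start) + 1 = 78 − 11 + 1 = 68 bp.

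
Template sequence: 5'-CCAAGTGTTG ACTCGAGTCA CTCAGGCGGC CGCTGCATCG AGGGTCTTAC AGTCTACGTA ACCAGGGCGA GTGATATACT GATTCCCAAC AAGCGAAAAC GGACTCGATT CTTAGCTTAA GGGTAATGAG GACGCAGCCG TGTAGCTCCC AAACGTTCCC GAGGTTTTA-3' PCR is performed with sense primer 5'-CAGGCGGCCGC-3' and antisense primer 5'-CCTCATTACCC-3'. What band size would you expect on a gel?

109 bp

Forward primer CAGGCGGCCGC is found on the top strand at positions 23–33.
Reverse complement of the reverse primer: GGGTAATGAGG. This occurs on the top strand at positions 121–131.
The product runs from position 23 to position 131, so its length is 131 − 23 + 1 = 109 bp.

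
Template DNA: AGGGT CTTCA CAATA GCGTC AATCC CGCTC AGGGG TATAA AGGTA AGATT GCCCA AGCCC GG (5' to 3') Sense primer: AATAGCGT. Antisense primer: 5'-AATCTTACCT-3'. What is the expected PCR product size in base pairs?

Scanning the template, AATAGCGT occurs at positions 12–19; this primer anneals to the bottom strand there with its 3' end pointing downstream.
Reverse complement of the reverse primer: AGGTAAGATT. This occurs on the top strand at positions 41–50.
Amplicon spans positions 12–50: 39 bp.

39 bp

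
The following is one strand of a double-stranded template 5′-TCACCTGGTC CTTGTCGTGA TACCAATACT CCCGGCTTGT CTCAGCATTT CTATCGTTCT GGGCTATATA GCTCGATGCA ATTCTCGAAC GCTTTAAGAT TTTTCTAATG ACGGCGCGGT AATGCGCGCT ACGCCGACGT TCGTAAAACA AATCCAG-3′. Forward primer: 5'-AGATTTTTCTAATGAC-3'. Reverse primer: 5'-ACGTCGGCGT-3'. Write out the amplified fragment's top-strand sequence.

5'-AGATTTTTCTAATGACGGCGCGGTAATGCGCGCTACGCCGACGT-3'

Forward primer AGATTTTTCTAATGAC is found on the top strand at positions 97–112.
The reverse primer's reverse complement is ACGCCGACGT, which matches the template at positions 131–140.
The product is the template from position 97 through 140 (44 bp).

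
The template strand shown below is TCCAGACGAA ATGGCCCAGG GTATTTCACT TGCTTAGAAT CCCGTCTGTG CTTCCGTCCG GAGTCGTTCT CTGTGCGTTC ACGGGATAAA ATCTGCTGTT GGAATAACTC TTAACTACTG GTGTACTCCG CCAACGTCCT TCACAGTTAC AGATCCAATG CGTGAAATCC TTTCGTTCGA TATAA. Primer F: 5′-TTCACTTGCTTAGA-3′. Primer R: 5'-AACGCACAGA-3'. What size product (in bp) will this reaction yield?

The forward primer matches the template at positions 25–38.
Reverse complement of the reverse primer: TCTGTGCGTT. This occurs on the top strand at positions 70–79.
The product runs from position 25 to position 79, so its length is 79 − 25 + 1 = 55 bp.

55 bp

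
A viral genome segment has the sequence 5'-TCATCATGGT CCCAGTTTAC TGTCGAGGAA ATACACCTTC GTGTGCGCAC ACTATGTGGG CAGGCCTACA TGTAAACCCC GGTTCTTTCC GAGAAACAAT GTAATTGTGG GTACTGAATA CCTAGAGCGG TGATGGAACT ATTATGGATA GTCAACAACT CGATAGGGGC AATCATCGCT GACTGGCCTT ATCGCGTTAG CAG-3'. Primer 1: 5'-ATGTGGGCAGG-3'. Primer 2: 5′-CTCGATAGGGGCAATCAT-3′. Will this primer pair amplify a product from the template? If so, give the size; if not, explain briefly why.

No product — both primers anneal to the same strand and extend in the same direction.

Primer 1 (ATGTGGGCAGG) matches the top strand at positions 54–64 (3' end points downstream).
Primer 2 (CTCGATAGGGGCAATCAT) also matches the top strand directly, at positions 159–176 — its reverse complement ATGATTGCCCCTATCGAG is not present.
Both primers anneal to the bottom strand with 3' ends pointing the same way, so neither can prime synthesis back toward the other.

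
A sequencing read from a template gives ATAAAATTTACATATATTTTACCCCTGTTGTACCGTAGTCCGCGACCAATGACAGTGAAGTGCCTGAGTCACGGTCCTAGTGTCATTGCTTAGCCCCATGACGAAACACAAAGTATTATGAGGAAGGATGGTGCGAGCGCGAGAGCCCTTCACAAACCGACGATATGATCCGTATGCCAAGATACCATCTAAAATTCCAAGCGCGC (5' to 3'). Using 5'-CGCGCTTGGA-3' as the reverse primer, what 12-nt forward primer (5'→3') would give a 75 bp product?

The reverse primer's reverse complement TCCAAGCGCG matches the template at positions 196–205, so the product ends at position 205.
A 75 bp product then starts at position 205 − 75 + 1 = 131.
The forward primer is identical to the top strand there: GTGCGAGCGCGA.

5'-GTGCGAGCGCGA-3'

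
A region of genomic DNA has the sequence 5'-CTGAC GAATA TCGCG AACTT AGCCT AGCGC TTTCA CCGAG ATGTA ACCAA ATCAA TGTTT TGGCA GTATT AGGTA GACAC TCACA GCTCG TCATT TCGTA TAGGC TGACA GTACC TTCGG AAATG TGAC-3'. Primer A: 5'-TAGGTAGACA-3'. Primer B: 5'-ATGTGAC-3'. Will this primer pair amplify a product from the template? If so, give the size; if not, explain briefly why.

Primer A (TAGGTAGACA) matches the top strand at positions 70–79 (3' end points downstream).
Primer B (ATGTGAC) also matches the top strand directly, at positions 123–129 — its reverse complement GTCACAT is not present.
Both primers anneal to the bottom strand with 3' ends pointing the same way, so neither can prime synthesis back toward the other.

No product — both primers anneal to the same strand and extend in the same direction.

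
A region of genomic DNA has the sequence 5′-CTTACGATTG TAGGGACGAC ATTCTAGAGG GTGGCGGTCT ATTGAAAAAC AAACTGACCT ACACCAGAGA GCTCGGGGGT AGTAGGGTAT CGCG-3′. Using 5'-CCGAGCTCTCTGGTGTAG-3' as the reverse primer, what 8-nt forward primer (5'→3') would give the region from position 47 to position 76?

5'-AAACAAAC-3'

The reverse primer's reverse complement CTACACCAGAGAGCTCGG matches the template at positions 59–76; the product starts at position 47.
The forward primer is identical to the top strand over positions 47–54: AAACAAAC.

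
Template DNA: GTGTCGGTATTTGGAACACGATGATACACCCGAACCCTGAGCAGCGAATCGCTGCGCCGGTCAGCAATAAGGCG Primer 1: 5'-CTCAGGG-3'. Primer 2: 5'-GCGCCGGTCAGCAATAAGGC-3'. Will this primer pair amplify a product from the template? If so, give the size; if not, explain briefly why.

No product — the primers' 3' ends point away from each other.

Primer 1 (CTCAGGG) has reverse complement CCCTGAG, which matches the top strand at positions 35–41; primer 1 anneals to the top strand there with its 3' end pointing upstream toward position 35.
Primer 2 (GCGCCGGTCAGCAATAAGGC) matches the top strand directly at positions 54–73; it anneals to the bottom strand with its 3' end pointing downstream toward position 73.
The 3' ends diverge (primer 1 extends toward position 1, primer 2 toward position 74), so the primers never converge on a shared product.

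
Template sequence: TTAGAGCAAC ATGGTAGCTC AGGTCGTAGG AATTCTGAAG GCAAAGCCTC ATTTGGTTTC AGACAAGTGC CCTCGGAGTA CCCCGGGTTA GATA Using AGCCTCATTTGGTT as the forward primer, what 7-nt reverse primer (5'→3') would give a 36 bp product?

The forward primer binds at positions 45–58, so a 36 bp product ends at position 45 + 36 − 1 = 80.
The reverse primer anneals to the top strand over positions 74–80, i.e. to CGGAGTA.
Its sequence written 5'→3' is the reverse complement: TACTCCG.

5'-TACTCCG-3'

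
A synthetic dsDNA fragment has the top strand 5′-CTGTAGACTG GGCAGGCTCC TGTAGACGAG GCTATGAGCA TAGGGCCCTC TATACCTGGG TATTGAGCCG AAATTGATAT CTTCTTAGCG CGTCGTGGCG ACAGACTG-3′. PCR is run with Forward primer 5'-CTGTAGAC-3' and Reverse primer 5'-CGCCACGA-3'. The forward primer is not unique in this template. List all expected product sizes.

100 bp, 81 bp

The forward primer CTGTAGAC matches the top strand at positions 1–8, 20–27.
The reverse primer's reverse complement is TCGTGGCG, matching at positions 93–100.
Each forward site pairs with the reverse site to give a product ending at position 100: sizes 100, 81 bp.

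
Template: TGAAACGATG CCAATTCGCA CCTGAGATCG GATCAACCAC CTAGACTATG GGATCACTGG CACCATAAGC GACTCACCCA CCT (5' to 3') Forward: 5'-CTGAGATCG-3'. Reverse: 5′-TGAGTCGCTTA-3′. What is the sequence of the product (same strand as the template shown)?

5'-CTGAGATCGGATCAACCACCTAGACTATGGGATCACTGGCACCATAAGCGACTCA-3'

Forward primer CTGAGATCG is found on the top strand at positions 22–30.
The reverse primer's reverse complement is TAAGCGACTCA, which matches the template at positions 66–76.
The product is the template from position 22 through 76 (55 bp).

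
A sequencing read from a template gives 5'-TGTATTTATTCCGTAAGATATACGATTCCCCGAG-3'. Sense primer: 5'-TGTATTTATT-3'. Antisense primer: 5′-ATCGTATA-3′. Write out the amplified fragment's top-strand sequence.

The forward primer matches the template at positions 1–10.
Taking the reverse complement of ATCGTATA gives TATACGAT, found at positions 19–26 on the template; the primer anneals here to the top strand with its 3' end pointing upstream.
The product is the template from position 1 through 26 (26 bp).

5'-TGTATTTATTCCGTAAGATATACGAT-3'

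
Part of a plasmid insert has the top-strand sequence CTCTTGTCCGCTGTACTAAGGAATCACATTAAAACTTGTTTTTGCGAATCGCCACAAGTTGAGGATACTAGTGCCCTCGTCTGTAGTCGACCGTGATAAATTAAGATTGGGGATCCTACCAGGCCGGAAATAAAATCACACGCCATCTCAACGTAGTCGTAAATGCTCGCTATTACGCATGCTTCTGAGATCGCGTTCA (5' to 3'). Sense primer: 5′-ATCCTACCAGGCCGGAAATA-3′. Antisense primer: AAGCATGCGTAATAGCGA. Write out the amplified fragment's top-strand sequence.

Scanning the template, ATCCTACCAGGCCGGAAATA occurs at positions 113–132; this primer anneals to the bottom strand there with its 3' end pointing downstream.
Reverse complement of the reverse primer: TCGCTATTACGCATGCTT. This occurs on the top strand at positions 167–184.
The product is the template from position 113 through 184 (72 bp).

5'-ATCCTACCAGGCCGGAAATAAAATCACACGCCATCTCAACGTAGTCGTAAATGCTCGCTATTACGCATGCTT-3'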